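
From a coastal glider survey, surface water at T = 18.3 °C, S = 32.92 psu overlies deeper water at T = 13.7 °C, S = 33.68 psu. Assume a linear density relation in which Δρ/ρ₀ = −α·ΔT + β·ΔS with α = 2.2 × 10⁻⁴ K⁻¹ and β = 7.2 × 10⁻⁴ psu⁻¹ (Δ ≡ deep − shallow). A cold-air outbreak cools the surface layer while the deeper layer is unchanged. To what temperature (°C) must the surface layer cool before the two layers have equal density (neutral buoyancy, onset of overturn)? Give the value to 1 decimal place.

11.2 °C

Neutral buoyancy requires Δρ = 0, i.e. −α(T_deep − T_surf′) + β(S_deep − S_surf) = 0.
T_surf′ = T_deep − (β/α)·ΔS = 13.7 − (7.2 × 10⁻⁴/2.2 × 10⁻⁴)·(+0.76) = 11.213 °C.
Cooling required: 18.3 − (11.213) = 7.087 °C.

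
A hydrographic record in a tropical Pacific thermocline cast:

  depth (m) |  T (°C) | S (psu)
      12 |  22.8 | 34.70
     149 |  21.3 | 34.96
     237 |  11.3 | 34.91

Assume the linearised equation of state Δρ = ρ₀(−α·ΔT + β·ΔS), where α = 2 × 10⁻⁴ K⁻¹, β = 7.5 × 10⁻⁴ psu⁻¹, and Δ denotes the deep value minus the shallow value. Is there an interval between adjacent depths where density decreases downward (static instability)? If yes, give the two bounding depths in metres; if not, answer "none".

none

Evaluate Δρ/ρ₀ = −αΔT + βΔS across each adjacent pair:
  12–149 m: −αΔT+βΔS = −(2 × 10⁻⁴)(-1.5)+(7.5 × 10⁻⁴)(+0.26) = 4.9 × 10⁻⁴ → stable
  149–237 m: −αΔT+βΔS = −(2 × 10⁻⁴)(-10.0)+(7.5 × 10⁻⁴)(-0.05) = 2.0 × 10⁻³ → stable
Every interval has Δρ > 0: the column is stably stratified throughout.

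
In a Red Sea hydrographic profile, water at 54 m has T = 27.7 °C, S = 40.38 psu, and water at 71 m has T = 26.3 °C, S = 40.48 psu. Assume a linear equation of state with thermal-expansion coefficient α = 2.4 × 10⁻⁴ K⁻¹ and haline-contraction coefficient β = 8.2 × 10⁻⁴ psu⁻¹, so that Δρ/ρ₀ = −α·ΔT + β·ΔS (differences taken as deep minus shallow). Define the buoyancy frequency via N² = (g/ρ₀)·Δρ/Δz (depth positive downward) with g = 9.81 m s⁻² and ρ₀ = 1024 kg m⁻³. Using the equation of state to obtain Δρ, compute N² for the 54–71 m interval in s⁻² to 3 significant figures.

ΔT = -1.4 K, ΔS = +0.10 psu (deep − shallow).
Δρ/ρ₀ = −αΔT + βΔS = 3.36 × 10⁻⁴ + 8.20 × 10⁻⁵ = 4.18 × 10⁻⁴, so Δρ ≈ 0.4280 kg m⁻³.
N² = (g/ρ₀)·Δρ/Δz = g·(Δρ/ρ₀)/Δz = 9.81 × 4.18 × 10⁻⁴ / 17 = 2.4121 × 10⁻⁴ s⁻² ≈ 2.41 × 10⁻⁴ s⁻².

2.41 × 10⁻⁴ s⁻²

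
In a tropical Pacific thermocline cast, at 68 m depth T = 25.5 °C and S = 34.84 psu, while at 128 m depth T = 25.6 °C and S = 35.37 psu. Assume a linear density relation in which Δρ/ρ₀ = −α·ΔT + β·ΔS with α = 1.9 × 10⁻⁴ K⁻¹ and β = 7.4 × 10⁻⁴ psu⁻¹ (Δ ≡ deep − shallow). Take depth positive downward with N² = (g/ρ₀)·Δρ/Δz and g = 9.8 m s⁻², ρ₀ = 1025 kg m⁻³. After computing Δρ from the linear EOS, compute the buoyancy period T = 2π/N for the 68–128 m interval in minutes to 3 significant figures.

13.4 min

ΔT = +0.1 K, ΔS = +0.53 psu (deep − shallow).
Δρ/ρ₀ = −αΔT + βΔS = -1.90 × 10⁻⁵ + 3.922 × 10⁻⁴ = 3.732 × 10⁻⁴, so Δρ ≈ 0.3825 kg m⁻³.
N² = (g/ρ₀)·Δρ/Δz = g·(Δρ/ρ₀)/Δz = 9.8 × 3.732 × 10⁻⁴ / 60 = 6.0956 × 10⁻⁵ s⁻².
N = √(6.0956 × 10⁻⁵) = 7.8074 × 10⁻³ rad s⁻¹ → T = 2π/N = 804.77 s = 13.413 min ≈ 13.4 min.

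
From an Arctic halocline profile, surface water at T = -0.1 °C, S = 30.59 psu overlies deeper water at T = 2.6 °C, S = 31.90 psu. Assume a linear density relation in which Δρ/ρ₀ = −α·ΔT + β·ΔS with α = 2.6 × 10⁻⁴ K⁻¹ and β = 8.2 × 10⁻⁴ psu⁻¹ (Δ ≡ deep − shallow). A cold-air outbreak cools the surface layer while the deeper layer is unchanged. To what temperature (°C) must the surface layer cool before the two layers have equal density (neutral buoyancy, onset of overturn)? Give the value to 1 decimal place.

-1.5 °C

Neutral buoyancy requires Δρ = 0, i.e. −α(T_deep − T_surf′) + β(S_deep − S_surf) = 0.
T_surf′ = T_deep − (β/α)·ΔS = 2.6 − (8.2 × 10⁻⁴/2.6 × 10⁻⁴)·(+1.31) = -1.532 °C.
Cooling required: -0.1 − (-1.532) = 1.432 °C.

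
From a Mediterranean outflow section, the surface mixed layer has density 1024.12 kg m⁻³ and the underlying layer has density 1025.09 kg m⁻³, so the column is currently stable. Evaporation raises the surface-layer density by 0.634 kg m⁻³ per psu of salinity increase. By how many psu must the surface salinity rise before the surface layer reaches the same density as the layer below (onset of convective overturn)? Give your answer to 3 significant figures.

1.53 psu

Density deficit of the surface layer: 1025.09 − 1024.12 = 0.97 kg m⁻³.
Required change = 0.97 / 0.634 = 1.53 psu.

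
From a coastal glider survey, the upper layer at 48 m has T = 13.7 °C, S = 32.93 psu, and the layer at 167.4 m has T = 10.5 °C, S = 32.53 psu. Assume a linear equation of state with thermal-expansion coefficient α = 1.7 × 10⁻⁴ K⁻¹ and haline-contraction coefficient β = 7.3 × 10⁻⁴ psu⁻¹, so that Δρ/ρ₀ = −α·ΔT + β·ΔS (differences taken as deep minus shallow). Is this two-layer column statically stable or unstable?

stable

ΔT = 10.5 − 13.7 = -3.2 K and ΔS = 32.53 − 32.93 = -0.40 psu (deep − shallow).
−αΔT = 5.44 × 10⁻⁴; βΔS = -2.92 × 10⁻⁴; sum Δρ/ρ₀ = 2.52 × 10⁻⁴.
Δρ/ρ₀ > 0, so Δρ > 0: deeper water is denser → statically stable.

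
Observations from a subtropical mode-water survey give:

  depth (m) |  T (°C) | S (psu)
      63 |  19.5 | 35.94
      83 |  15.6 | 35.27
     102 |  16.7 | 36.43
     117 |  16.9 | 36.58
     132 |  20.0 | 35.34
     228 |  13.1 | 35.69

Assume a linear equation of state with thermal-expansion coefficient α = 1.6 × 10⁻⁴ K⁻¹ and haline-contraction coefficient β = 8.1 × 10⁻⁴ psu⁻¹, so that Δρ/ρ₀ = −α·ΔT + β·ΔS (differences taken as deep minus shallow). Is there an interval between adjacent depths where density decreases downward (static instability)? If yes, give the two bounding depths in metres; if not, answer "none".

117–132 m

Evaluate Δρ/ρ₀ = −αΔT + βΔS across each adjacent pair:
  63–83 m: −αΔT+βΔS = −(1.6 × 10⁻⁴)(-3.9)+(8.1 × 10⁻⁴)(-0.67) = 8.1 × 10⁻⁵ → stable
  83–102 m: −αΔT+βΔS = −(1.6 × 10⁻⁴)(+1.1)+(8.1 × 10⁻⁴)(+1.16) = 7.6 × 10⁻⁴ → stable
  102–117 m: −αΔT+βΔS = −(1.6 × 10⁻⁴)(+0.2)+(8.1 × 10⁻⁴)(+0.15) = 8.9 × 10⁻⁵ → stable
  117–132 m: −αΔT+βΔS = −(1.6 × 10⁻⁴)(+3.1)+(8.1 × 10⁻⁴)(-1.24) = -1.5 × 10⁻³ → UNSTABLE
  132–228 m: −αΔT+βΔS = −(1.6 × 10⁻⁴)(-6.9)+(8.1 × 10⁻⁴)(+0.35) = 1.4 × 10⁻³ → stable
The 117–132 m interval has Δρ < 0: lighter water underlies denser water.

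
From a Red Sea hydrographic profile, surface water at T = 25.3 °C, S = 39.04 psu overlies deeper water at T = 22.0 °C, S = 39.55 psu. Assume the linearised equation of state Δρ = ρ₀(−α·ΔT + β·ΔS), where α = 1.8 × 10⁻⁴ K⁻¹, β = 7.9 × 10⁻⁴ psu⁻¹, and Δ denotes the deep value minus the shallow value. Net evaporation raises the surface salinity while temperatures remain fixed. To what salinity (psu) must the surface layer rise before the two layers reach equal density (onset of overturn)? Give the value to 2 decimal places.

40.30 psu

Neutral buoyancy requires −α(T_deep − T_surf) + β(S_deep − S_surf′) = 0.
S_surf′ = S_deep − (α/β)·ΔT = 39.55 − (1.8 × 10⁻⁴/7.9 × 10⁻⁴)·(-3.3) = 40.3019 psu.
Increase required: 40.3019 − 39.04 = 1.2619 psu.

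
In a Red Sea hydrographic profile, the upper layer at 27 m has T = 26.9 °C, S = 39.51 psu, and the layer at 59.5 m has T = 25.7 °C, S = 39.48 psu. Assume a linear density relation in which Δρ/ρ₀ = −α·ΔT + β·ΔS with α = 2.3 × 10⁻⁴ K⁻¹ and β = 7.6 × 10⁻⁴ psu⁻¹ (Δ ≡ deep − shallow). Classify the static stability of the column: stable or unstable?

stable

ΔT = 25.7 − 26.9 = -1.2 K and ΔS = 39.48 − 39.51 = -0.03 psu (deep − shallow).
−αΔT = 2.76 × 10⁻⁴; βΔS = -2.28 × 10⁻⁵; sum Δρ/ρ₀ = 2.532 × 10⁻⁴.
Δρ/ρ₀ > 0, so Δρ > 0: deeper water is denser → statically stable.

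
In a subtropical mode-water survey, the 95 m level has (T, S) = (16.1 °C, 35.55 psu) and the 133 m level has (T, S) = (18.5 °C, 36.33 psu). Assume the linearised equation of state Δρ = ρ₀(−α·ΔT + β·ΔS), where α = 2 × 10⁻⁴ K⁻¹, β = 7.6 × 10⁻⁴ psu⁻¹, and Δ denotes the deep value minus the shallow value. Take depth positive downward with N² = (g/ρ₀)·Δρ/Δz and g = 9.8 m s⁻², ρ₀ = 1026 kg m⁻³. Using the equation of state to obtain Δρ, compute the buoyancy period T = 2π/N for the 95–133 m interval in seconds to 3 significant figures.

ΔT = +2.4 K, ΔS = +0.78 psu (deep − shallow).
Δρ/ρ₀ = −αΔT + βΔS = -4.80 × 10⁻⁴ + 5.928 × 10⁻⁴ = 1.128 × 10⁻⁴, so Δρ ≈ 0.1157 kg m⁻³.
N² = (g/ρ₀)·Δρ/Δz = g·(Δρ/ρ₀)/Δz = 9.8 × 1.128 × 10⁻⁴ / 38 = 2.9091 × 10⁻⁵ s⁻².
N = √(2.9091 × 10⁻⁵) = 5.3936 × 10⁻³ rad s⁻¹ → T = 2π/N = 1.1649 × 10³ s ≈ 1.16 × 10³ s.

1.16 × 10³ s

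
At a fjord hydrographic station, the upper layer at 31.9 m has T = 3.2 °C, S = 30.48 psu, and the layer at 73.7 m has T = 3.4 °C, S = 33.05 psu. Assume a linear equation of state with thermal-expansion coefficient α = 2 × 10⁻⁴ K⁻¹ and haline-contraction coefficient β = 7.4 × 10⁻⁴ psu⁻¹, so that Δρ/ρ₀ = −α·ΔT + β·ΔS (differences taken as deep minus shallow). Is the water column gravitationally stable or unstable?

ΔT = 3.4 − 3.2 = +0.2 K and ΔS = 33.05 − 30.48 = +2.57 psu (deep − shallow).
−αΔT = -4.00 × 10⁻⁵; βΔS = 1.9018 × 10⁻³; sum Δρ/ρ₀ = 1.8618 × 10⁻³.
Δρ/ρ₀ > 0, so Δρ > 0: deeper water is denser → statically stable.

stable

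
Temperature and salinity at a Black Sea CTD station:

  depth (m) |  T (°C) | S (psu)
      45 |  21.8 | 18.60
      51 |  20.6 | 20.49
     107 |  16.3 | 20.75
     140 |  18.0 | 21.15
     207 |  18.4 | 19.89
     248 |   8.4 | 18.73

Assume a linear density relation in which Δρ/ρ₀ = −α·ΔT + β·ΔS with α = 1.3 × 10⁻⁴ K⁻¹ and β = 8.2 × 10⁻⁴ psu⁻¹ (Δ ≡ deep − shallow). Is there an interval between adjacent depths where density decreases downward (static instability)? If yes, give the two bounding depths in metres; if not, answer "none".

Evaluate Δρ/ρ₀ = −αΔT + βΔS across each adjacent pair:
  45–51 m: −αΔT+βΔS = −(1.3 × 10⁻⁴)(-1.2)+(8.2 × 10⁻⁴)(+1.89) = 1.7 × 10⁻³ → stable
  51–107 m: −αΔT+βΔS = −(1.3 × 10⁻⁴)(-4.3)+(8.2 × 10⁻⁴)(+0.26) = 7.7 × 10⁻⁴ → stable
  107–140 m: −αΔT+βΔS = −(1.3 × 10⁻⁴)(+1.7)+(8.2 × 10⁻⁴)(+0.40) = 1.1 × 10⁻⁴ → stable
  140–207 m: −αΔT+βΔS = −(1.3 × 10⁻⁴)(+0.4)+(8.2 × 10⁻⁴)(-1.26) = -1.1 × 10⁻³ → UNSTABLE
  207–248 m: −αΔT+βΔS = −(1.3 × 10⁻⁴)(-10.0)+(8.2 × 10⁻⁴)(-1.16) = 3.5 × 10⁻⁴ → stable
The 140–207 m interval has Δρ < 0: lighter water underlies denser water.

140–207 m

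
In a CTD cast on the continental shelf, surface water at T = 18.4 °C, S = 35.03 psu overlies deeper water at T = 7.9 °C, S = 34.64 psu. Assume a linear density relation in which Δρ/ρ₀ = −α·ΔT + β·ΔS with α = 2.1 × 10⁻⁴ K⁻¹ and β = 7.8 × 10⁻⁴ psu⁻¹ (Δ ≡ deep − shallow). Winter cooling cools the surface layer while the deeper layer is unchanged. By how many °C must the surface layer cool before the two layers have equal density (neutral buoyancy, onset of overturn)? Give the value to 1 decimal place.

Neutral buoyancy requires Δρ = 0, i.e. −α(T_deep − T_surf′) + β(S_deep − S_surf) = 0.
T_surf′ = T_deep − (β/α)·ΔS = 7.9 − (7.8 × 10⁻⁴/2.1 × 10⁻⁴)·(-0.39) = 9.349 °C.
Cooling required: 18.4 − (9.349) = 9.051 °C.

9.1 °C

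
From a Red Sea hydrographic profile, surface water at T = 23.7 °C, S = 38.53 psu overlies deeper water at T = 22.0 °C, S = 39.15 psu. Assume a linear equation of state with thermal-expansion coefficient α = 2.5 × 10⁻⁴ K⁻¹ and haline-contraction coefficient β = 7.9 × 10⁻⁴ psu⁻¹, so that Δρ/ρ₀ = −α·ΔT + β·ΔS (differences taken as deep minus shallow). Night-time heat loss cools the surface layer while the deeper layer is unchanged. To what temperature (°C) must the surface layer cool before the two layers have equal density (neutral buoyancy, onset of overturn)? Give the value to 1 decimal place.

Neutral buoyancy requires Δρ = 0, i.e. −α(T_deep − T_surf′) + β(S_deep − S_surf) = 0.
T_surf′ = T_deep − (β/α)·ΔS = 22.0 − (7.9 × 10⁻⁴/2.5 × 10⁻⁴)·(+0.62) = 20.041 °C.
Cooling required: 23.7 − (20.041) = 3.659 °C.

20.0 °C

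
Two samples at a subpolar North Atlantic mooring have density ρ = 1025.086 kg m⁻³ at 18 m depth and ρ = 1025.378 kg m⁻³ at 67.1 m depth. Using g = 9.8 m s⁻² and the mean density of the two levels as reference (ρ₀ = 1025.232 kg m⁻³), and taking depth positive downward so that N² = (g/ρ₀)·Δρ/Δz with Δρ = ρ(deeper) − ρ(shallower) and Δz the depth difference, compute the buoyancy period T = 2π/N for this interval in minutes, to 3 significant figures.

Δρ = 1025.378 − 1025.086 = 0.292 kg m⁻³ over Δz = 67.1 − 18 = 49.1 m.
N² = (9.8/1025.232) × (0.292/49.1) = 5.6847 × 10⁻⁵ s⁻².
N = √(5.6847 × 10⁻⁵) = 7.5397 × 10⁻³ rad s⁻¹, so T = 2π/N = 833.35 s = 13.889 min ≈ 13.9 min.

13.9 min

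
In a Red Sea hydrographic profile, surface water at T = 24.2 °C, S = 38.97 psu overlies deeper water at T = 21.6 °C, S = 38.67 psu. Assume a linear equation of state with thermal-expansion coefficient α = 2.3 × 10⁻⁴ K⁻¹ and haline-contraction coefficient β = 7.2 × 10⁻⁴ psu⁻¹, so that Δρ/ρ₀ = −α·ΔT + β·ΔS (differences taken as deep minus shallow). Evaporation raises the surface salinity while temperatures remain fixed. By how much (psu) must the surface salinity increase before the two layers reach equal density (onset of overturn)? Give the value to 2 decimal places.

Neutral buoyancy requires −α(T_deep − T_surf) + β(S_deep − S_surf′) = 0.
S_surf′ = S_deep − (α/β)·ΔT = 38.67 − (2.3 × 10⁻⁴/7.2 × 10⁻⁴)·(-2.6) = 39.5006 psu.
Increase required: 39.5006 − 38.97 = 0.5306 psu.

0.53 psu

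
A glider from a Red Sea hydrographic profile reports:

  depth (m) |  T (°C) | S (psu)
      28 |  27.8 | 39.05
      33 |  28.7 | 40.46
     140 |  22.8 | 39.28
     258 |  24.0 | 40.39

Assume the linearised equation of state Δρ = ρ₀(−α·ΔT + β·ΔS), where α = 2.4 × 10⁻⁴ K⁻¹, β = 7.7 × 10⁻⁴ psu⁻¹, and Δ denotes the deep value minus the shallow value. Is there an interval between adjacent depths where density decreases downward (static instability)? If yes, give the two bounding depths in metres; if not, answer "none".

none

Evaluate Δρ/ρ₀ = −αΔT + βΔS across each adjacent pair:
  28–33 m: −αΔT+βΔS = −(2.4 × 10⁻⁴)(+0.9)+(7.7 × 10⁻⁴)(+1.41) = 8.7 × 10⁻⁴ → stable
  33–140 m: −αΔT+βΔS = −(2.4 × 10⁻⁴)(-5.9)+(7.7 × 10⁻⁴)(-1.18) = 5.1 × 10⁻⁴ → stable
  140–258 m: −αΔT+βΔS = −(2.4 × 10⁻⁴)(+1.2)+(7.7 × 10⁻⁴)(+1.11) = 5.7 × 10⁻⁴ → stable
Every interval has Δρ > 0: the column is stably stratified throughout.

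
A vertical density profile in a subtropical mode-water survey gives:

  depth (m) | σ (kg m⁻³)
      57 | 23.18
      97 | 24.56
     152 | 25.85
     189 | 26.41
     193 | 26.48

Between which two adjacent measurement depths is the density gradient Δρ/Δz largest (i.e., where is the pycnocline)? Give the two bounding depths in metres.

57–97 m

Compute the density gradient over each adjacent pair:
  57–97 m: Δρ/Δz = 1.38/40 = 0.034 kg m⁻⁴
  97–152 m: Δρ/Δz = 1.29/55 = 0.023 kg m⁻⁴
  152–189 m: Δρ/Δz = 0.56/37 = 0.015 kg m⁻⁴
  189–193 m: Δρ/Δz = 0.07/4 = 0.018 kg m⁻⁴
The largest gradient is in the 57–97 m interval — the pycnocline.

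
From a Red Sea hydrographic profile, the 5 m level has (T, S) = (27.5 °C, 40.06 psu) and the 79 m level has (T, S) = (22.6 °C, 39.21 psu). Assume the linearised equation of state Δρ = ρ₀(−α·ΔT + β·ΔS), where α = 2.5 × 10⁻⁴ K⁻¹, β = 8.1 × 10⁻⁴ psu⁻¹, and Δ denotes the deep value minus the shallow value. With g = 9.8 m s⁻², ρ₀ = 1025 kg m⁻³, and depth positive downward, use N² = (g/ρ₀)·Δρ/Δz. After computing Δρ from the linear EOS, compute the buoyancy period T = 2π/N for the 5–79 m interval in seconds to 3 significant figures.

ΔT = -4.9 K, ΔS = -0.85 psu (deep − shallow).
Δρ/ρ₀ = −αΔT + βΔS = 1.225 × 10⁻³ − 6.885 × 10⁻⁴ = 5.365 × 10⁻⁴, so Δρ ≈ 0.5499 kg m⁻³.
N² = (g/ρ₀)·Δρ/Δz = g·(Δρ/ρ₀)/Δz = 9.8 × 5.365 × 10⁻⁴ / 74 = 7.1050 × 10⁻⁵ s⁻².
N = √(7.1050 × 10⁻⁵) = 8.4291 × 10⁻³ rad s⁻¹ → T = 2π/N = 745.42 s ≈ 745 s.

745 s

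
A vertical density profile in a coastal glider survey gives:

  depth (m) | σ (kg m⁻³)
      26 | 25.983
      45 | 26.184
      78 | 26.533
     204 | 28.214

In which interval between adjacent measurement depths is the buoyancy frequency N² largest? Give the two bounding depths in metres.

Compute the density gradient over each adjacent pair:
  26–45 m: Δρ/Δz = 0.201/19 = 0.011 kg m⁻⁴
  45–78 m: Δρ/Δz = 0.349/33 = 0.011 kg m⁻⁴
  78–204 m: Δρ/Δz = 1.681/126 = 0.013 kg m⁻⁴
The largest gradient is in the 78–204 m interval — the pycnocline.

78–204 m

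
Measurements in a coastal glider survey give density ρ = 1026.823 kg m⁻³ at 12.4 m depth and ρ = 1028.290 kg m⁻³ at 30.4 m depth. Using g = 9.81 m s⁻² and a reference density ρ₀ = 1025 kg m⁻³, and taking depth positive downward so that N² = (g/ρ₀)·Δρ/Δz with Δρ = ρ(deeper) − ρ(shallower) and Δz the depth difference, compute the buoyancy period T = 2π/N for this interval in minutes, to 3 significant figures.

3.75 min

Δρ = 1028.290 − 1026.823 = 1.467 kg m⁻³ over Δz = 30.4 − 12.4 = 18 m.
N² = (9.81/1025) × (1.467/18) = 7.8001 × 10⁻⁴ s⁻².
N = √(7.8001 × 10⁻⁴) = 0.027929 rad s⁻¹, so T = 2π/N = 224.97 s = 3.7495 min ≈ 3.75 min.
Since Δρ > 0 the layer is stably stratified.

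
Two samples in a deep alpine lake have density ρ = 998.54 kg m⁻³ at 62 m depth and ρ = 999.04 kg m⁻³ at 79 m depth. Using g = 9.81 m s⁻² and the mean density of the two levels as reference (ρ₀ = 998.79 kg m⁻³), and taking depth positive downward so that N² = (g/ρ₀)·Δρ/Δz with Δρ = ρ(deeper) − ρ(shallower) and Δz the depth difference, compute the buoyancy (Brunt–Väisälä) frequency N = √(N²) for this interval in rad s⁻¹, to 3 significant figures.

Δρ = 999.04 − 998.54 = 0.50 kg m⁻³ over Δz = 79 − 62 = 17 m.
N² = (9.81/998.79) × (0.50/17) = 2.8888 × 10⁻⁴ s⁻².
N = √(2.8888 × 10⁻⁴) = 0.016996 rad s⁻¹ ≈ 0.0170 rad s⁻¹.

0.0170 rad s⁻¹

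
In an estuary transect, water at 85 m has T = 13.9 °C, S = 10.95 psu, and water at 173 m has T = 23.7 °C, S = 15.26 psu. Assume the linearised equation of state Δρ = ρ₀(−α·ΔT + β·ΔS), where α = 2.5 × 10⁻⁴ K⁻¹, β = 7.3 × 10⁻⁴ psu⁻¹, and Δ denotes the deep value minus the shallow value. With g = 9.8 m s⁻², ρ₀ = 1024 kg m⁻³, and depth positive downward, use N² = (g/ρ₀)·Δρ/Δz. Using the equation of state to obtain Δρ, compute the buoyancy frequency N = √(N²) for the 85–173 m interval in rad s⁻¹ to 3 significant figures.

8.81 × 10⁻³ rad s⁻¹

ΔT = +9.8 K, ΔS = +4.31 psu (deep − shallow).
Δρ/ρ₀ = −αΔT + βΔS = -2.45 × 10⁻³ + 3.1463 × 10⁻³ = 6.963 × 10⁻⁴, so Δρ ≈ 0.7130 kg m⁻³.
N² = (g/ρ₀)·Δρ/Δz = g·(Δρ/ρ₀)/Δz = 9.8 × 6.963 × 10⁻⁴ / 88 = 7.7542 × 10⁻⁵ s⁻².
N = √(7.7542 × 10⁻⁵) = 8.8058 × 10⁻³ rad s⁻¹ ≈ 8.81 × 10⁻³ rad s⁻¹.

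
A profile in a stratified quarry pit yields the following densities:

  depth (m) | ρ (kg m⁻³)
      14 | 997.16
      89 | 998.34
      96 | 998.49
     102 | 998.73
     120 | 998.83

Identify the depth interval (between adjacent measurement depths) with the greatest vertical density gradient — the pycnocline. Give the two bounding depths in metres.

96–102 m

Compute the density gradient over each adjacent pair:
  14–89 m: Δρ/Δz = 1.18/75 = 0.016 kg m⁻⁴
  89–96 m: Δρ/Δz = 0.15/7 = 0.021 kg m⁻⁴
  96–102 m: Δρ/Δz = 0.24/6 = 0.040 kg m⁻⁴
  102–120 m: Δρ/Δz = 0.10/18 = 5.6 × 10⁻³ kg m⁻⁴
The largest gradient is in the 96–102 m interval — the pycnocline.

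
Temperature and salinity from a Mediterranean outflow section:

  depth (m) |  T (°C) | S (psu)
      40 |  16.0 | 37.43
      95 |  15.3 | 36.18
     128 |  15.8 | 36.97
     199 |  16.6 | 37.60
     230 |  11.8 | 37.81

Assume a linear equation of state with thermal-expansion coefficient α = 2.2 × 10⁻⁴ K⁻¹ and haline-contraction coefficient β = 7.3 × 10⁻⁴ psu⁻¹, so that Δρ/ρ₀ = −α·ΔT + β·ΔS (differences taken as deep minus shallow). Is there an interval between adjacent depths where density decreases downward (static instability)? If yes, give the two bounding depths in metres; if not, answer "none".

Evaluate Δρ/ρ₀ = −αΔT + βΔS across each adjacent pair:
  40–95 m: −αΔT+βΔS = −(2.2 × 10⁻⁴)(-0.7)+(7.3 × 10⁻⁴)(-1.25) = -7.6 × 10⁻⁴ → UNSTABLE
  95–128 m: −αΔT+βΔS = −(2.2 × 10⁻⁴)(+0.5)+(7.3 × 10⁻⁴)(+0.79) = 4.7 × 10⁻⁴ → stable
  128–199 m: −αΔT+βΔS = −(2.2 × 10⁻⁴)(+0.8)+(7.3 × 10⁻⁴)(+0.63) = 2.8 × 10⁻⁴ → stable
  199–230 m: −αΔT+βΔS = −(2.2 × 10⁻⁴)(-4.8)+(7.3 × 10⁻⁴)(+0.21) = 1.2 × 10⁻³ → stable
The 40–95 m interval has Δρ < 0: lighter water underlies denser water.

40–95 m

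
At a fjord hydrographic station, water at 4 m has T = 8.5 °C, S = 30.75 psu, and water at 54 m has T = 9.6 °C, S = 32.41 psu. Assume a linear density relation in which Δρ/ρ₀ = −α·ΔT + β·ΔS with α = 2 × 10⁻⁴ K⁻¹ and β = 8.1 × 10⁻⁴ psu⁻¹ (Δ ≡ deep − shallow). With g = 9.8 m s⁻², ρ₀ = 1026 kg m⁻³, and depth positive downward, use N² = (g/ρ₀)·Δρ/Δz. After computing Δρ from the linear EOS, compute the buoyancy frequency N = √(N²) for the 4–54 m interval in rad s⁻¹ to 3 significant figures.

0.0148 rad s⁻¹

ΔT = +1.1 K, ΔS = +1.66 psu (deep − shallow).
Δρ/ρ₀ = −αΔT + βΔS = -2.20 × 10⁻⁴ + 1.3446 × 10⁻³ = 1.1246 × 10⁻³, so Δρ ≈ 1.154 kg m⁻³.
N² = (g/ρ₀)·Δρ/Δz = g·(Δρ/ρ₀)/Δz = 9.8 × 1.1246 × 10⁻³ / 50 = 2.2042 × 10⁻⁴ s⁻².
N = √(2.2042 × 10⁻⁴) = 0.014847 rad s⁻¹ ≈ 0.0148 rad s⁻¹.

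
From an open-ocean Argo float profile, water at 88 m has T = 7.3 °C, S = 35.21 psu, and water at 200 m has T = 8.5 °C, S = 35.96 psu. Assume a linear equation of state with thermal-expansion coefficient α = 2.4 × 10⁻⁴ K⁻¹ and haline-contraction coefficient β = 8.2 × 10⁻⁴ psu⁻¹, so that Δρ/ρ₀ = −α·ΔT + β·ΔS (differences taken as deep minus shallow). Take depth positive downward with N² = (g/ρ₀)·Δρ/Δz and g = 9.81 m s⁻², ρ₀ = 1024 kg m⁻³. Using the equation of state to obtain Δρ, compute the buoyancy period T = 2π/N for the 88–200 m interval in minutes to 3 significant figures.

19.6 min

ΔT = +1.2 K, ΔS = +0.75 psu (deep − shallow).
Δρ/ρ₀ = −αΔT + βΔS = -2.88 × 10⁻⁴ + 6.15 × 10⁻⁴ = 3.27 × 10⁻⁴, so Δρ ≈ 0.3348 kg m⁻³.
N² = (g/ρ₀)·Δρ/Δz = g·(Δρ/ρ₀)/Δz = 9.81 × 3.27 × 10⁻⁴ / 112 = 2.8642 × 10⁻⁵ s⁻².
N = √(2.8642 × 10⁻⁵) = 5.3518 × 10⁻³ rad s⁻¹ → T = 2π/N = 1.1740 × 10³ s = 19.567 min ≈ 19.6 min.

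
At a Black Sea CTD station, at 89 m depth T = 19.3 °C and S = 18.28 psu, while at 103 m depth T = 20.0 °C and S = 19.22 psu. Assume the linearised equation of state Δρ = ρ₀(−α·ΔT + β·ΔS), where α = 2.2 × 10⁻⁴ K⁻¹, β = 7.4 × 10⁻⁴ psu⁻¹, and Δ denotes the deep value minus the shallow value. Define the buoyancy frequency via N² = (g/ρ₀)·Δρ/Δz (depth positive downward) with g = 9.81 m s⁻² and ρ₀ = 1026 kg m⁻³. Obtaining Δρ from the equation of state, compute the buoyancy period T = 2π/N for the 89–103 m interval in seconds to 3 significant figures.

ΔT = +0.7 K, ΔS = +0.94 psu (deep − shallow).
Δρ/ρ₀ = −αΔT + βΔS = -1.54 × 10⁻⁴ + 6.956 × 10⁻⁴ = 5.416 × 10⁻⁴, so Δρ ≈ 0.5557 kg m⁻³.
N² = (g/ρ₀)·Δρ/Δz = g·(Δρ/ρ₀)/Δz = 9.81 × 5.416 × 10⁻⁴ / 14 = 3.7951 × 10⁻⁴ s⁻².
N = √(3.7951 × 10⁻⁴) = 0.019481 rad s⁻¹ → T = 2π/N = 322.53 s ≈ 323 s.

323 s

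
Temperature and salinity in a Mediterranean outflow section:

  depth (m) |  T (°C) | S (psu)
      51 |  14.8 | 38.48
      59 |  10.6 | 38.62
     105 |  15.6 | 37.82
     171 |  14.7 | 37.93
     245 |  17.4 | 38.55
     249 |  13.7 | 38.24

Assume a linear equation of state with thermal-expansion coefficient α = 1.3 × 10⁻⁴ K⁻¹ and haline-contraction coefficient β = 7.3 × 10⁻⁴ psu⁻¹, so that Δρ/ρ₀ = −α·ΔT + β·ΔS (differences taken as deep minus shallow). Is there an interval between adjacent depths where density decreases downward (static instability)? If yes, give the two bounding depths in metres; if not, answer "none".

59–105 m

Evaluate Δρ/ρ₀ = −αΔT + βΔS across each adjacent pair:
  51–59 m: −αΔT+βΔS = −(1.3 × 10⁻⁴)(-4.2)+(7.3 × 10⁻⁴)(+0.14) = 6.5 × 10⁻⁴ → stable
  59–105 m: −αΔT+βΔS = −(1.3 × 10⁻⁴)(+5.0)+(7.3 × 10⁻⁴)(-0.80) = -1.2 × 10⁻³ → UNSTABLE
  105–171 m: −αΔT+βΔS = −(1.3 × 10⁻⁴)(-0.9)+(7.3 × 10⁻⁴)(+0.11) = 2.0 × 10⁻⁴ → stable
  171–245 m: −αΔT+βΔS = −(1.3 × 10⁻⁴)(+2.7)+(7.3 × 10⁻⁴)(+0.62) = 1.0 × 10⁻⁴ → stable
  245–249 m: −αΔT+βΔS = −(1.3 × 10⁻⁴)(-3.7)+(7.3 × 10⁻⁴)(-0.31) = 2.5 × 10⁻⁴ → stable
The 59–105 m interval has Δρ < 0: lighter water underlies denser water.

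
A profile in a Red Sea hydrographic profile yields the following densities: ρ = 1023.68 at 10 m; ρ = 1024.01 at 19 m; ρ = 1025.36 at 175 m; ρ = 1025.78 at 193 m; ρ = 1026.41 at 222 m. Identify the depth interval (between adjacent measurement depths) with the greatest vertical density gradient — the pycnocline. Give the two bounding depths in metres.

10–19 m

Compute the density gradient over each adjacent pair:
  10–19 m: Δρ/Δz = 0.33/9 = 0.037 kg m⁻⁴
  19–175 m: Δρ/Δz = 1.35/156 = 8.7 × 10⁻³ kg m⁻⁴
  175–193 m: Δρ/Δz = 0.42/18 = 0.023 kg m⁻⁴
  193–222 m: Δρ/Δz = 0.63/29 = 0.022 kg m⁻⁴
The largest gradient is in the 10–19 m interval — the pycnocline.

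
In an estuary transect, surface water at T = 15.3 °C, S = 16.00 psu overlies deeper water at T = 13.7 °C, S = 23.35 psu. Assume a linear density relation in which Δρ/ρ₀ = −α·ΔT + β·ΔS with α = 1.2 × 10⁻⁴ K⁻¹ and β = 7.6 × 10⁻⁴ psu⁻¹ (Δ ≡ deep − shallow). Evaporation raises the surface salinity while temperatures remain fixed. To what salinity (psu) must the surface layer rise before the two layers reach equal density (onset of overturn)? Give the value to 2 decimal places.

Neutral buoyancy requires −α(T_deep − T_surf) + β(S_deep − S_surf′) = 0.
S_surf′ = S_deep − (α/β)·ΔT = 23.35 − (1.2 × 10⁻⁴/7.6 × 10⁻⁴)·(-1.6) = 23.6026 psu.
Increase required: 23.6026 − 16.00 = 7.6026 psu.

23.60 psu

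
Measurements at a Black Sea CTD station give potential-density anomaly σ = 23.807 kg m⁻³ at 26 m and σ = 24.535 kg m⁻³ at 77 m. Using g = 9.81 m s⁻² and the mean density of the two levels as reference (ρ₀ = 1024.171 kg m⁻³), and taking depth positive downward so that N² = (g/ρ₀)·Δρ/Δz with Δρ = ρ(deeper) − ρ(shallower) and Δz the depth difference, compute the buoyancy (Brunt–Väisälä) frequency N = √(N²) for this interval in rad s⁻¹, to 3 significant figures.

Δρ = 1024.535 − 1023.807 = 0.728 kg m⁻³ over Δz = 77 − 26 = 51 m.
N² = (9.81/1024.171) × (0.728/51) = 1.3673 × 10⁻⁴ s⁻².
N = √(1.3673 × 10⁻⁴) = 0.011693 rad s⁻¹ ≈ 0.0117 rad s⁻¹.
Since Δρ > 0 the layer is stably stratified.

0.0117 rad s⁻¹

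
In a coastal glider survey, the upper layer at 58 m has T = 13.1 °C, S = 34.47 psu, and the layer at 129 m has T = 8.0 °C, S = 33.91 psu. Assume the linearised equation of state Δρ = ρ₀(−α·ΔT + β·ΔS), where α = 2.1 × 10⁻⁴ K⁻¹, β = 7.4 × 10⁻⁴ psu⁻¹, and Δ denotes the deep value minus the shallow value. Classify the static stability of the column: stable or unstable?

ΔT = 8.0 − 13.1 = -5.1 K and ΔS = 33.91 − 34.47 = -0.56 psu (deep − shallow).
−αΔT = 1.071 × 10⁻³; βΔS = -4.144 × 10⁻⁴; sum Δρ/ρ₀ = 6.566 × 10⁻⁴.
Δρ/ρ₀ > 0, so Δρ > 0: deeper water is denser → statically stable.

stable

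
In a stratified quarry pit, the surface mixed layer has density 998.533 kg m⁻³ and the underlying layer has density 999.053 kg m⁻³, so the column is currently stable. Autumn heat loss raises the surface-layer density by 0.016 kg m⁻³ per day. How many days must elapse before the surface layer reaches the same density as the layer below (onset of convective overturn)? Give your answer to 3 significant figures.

32.5 days

Density deficit of the surface layer: 999.053 − 998.533 = 0.52 kg m⁻³.
Required change = 0.52 / 0.016 = 32.5 days.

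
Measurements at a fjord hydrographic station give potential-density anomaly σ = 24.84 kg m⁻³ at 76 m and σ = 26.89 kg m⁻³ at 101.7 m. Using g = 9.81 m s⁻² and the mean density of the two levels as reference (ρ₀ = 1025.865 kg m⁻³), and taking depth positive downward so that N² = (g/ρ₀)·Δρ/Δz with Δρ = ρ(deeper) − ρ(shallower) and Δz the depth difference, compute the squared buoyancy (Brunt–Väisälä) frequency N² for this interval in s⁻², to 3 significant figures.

7.63 × 10⁻⁴ s⁻²

Δρ = 1026.89 − 1024.84 = 2.05 kg m⁻³ over Δz = 101.7 − 76 = 25.7 m.
N² = (9.81/1025.865) × (2.05/25.7) = 7.6278 × 10⁻⁴ s⁻² ≈ 7.63 × 10⁻⁴ s⁻².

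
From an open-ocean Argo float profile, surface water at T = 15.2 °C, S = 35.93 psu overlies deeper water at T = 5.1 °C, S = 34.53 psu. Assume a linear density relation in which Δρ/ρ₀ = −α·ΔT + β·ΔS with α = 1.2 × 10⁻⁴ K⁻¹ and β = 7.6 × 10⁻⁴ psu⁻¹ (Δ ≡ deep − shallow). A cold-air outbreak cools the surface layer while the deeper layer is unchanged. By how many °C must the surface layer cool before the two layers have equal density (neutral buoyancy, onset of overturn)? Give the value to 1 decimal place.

Neutral buoyancy requires Δρ = 0, i.e. −α(T_deep − T_surf′) + β(S_deep − S_surf) = 0.
T_surf′ = T_deep − (β/α)·ΔS = 5.1 − (7.6 × 10⁻⁴/1.2 × 10⁻⁴)·(-1.40) = 13.967 °C.
Cooling required: 15.2 − (13.967) = 1.233 °C.

1.2 °C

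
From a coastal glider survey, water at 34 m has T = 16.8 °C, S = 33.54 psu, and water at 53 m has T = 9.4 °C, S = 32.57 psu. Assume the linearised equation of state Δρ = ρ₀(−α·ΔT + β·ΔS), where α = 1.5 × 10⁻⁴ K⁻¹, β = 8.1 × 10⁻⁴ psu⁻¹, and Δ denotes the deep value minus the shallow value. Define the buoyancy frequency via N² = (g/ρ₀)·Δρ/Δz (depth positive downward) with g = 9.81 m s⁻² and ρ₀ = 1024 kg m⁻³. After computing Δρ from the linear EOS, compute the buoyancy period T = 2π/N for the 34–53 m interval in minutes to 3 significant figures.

8.09 min

ΔT = -7.4 K, ΔS = -0.97 psu (deep − shallow).
Δρ/ρ₀ = −αΔT + βΔS = 1.11 × 10⁻³ − 7.857 × 10⁻⁴ = 3.243 × 10⁻⁴, so Δρ ≈ 0.3321 kg m⁻³.
N² = (g/ρ₀)·Δρ/Δz = g·(Δρ/ρ₀)/Δz = 9.81 × 3.243 × 10⁻⁴ / 19 = 1.6744 × 10⁻⁴ s⁻².
N = √(1.6744 × 10⁻⁴) = 0.012940 rad s⁻¹ → T = 2π/N = 485.56 s = 8.0927 min ≈ 8.09 min.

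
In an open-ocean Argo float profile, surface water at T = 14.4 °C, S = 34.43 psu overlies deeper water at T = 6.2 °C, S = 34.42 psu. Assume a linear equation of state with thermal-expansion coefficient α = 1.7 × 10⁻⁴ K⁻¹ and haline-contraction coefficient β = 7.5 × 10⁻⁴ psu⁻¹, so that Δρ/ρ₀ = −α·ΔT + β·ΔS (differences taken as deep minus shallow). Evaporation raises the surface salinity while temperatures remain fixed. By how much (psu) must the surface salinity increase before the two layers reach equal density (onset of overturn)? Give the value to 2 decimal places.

1.85 psu

Neutral buoyancy requires −α(T_deep − T_surf) + β(S_deep − S_surf′) = 0.
S_surf′ = S_deep − (α/β)·ΔT = 34.42 − (1.7 × 10⁻⁴/7.5 × 10⁻⁴)·(-8.2) = 36.2787 psu.
Increase required: 36.2787 − 34.43 = 1.8487 psu.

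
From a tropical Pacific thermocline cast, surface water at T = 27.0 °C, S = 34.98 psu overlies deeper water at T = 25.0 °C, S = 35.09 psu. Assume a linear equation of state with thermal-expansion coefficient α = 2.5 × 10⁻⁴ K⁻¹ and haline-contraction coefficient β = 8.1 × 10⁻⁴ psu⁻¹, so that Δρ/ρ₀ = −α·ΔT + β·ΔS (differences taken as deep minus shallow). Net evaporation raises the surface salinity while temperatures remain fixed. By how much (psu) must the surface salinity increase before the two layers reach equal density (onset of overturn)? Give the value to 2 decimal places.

Neutral buoyancy requires −α(T_deep − T_surf) + β(S_deep − S_surf′) = 0.
S_surf′ = S_deep − (α/β)·ΔT = 35.09 − (2.5 × 10⁻⁴/8.1 × 10⁻⁴)·(-2.0) = 35.7073 psu.
Increase required: 35.7073 − 34.98 = 0.7273 psu.

0.73 psu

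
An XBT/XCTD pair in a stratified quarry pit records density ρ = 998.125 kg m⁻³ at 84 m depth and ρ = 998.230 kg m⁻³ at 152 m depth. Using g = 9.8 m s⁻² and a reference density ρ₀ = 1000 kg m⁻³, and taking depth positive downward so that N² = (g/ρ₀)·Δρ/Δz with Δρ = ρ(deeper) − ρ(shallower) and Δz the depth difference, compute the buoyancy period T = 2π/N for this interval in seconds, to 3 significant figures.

Δρ = 998.230 − 998.125 = 0.105 kg m⁻³ over Δz = 152 − 84 = 68 m.
N² = (9.8/1000) × (0.105/68) = 1.5132 × 10⁻⁵ s⁻².
N = √(1.5132 × 10⁻⁵) = 3.8900 × 10⁻³ rad s⁻¹, so T = 2π/N = 1.6152 × 10³ s ≈ 1.62 × 10³ s.

1.62 × 10³ s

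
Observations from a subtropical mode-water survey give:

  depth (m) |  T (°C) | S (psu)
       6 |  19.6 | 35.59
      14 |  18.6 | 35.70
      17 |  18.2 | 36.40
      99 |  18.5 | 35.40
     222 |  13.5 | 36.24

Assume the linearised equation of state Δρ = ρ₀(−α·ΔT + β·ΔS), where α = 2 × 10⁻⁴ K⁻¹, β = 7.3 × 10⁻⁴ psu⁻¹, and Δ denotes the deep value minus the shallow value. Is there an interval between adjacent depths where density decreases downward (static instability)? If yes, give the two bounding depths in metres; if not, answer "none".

17–99 m

Evaluate Δρ/ρ₀ = −αΔT + βΔS across each adjacent pair:
  6–14 m: −αΔT+βΔS = −(2 × 10⁻⁴)(-1.0)+(7.3 × 10⁻⁴)(+0.11) = 2.8 × 10⁻⁴ → stable
  14–17 m: −αΔT+βΔS = −(2 × 10⁻⁴)(-0.4)+(7.3 × 10⁻⁴)(+0.70) = 5.9 × 10⁻⁴ → stable
  17–99 m: −αΔT+βΔS = −(2 × 10⁻⁴)(+0.3)+(7.3 × 10⁻⁴)(-1.00) = -7.9 × 10⁻⁴ → UNSTABLE
  99–222 m: −αΔT+βΔS = −(2 × 10⁻⁴)(-5.0)+(7.3 × 10⁻⁴)(+0.84) = 1.6 × 10⁻³ → stable
The 17–99 m interval has Δρ < 0: lighter water underlies denser water.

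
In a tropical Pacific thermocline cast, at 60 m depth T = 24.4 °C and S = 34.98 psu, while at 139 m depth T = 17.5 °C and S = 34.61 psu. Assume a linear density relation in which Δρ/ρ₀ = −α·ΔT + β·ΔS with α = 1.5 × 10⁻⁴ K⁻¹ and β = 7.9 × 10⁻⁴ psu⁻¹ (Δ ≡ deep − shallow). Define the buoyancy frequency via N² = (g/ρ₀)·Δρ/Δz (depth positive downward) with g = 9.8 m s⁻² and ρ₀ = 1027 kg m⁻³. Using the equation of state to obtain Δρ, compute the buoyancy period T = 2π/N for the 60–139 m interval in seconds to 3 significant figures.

ΔT = -6.9 K, ΔS = -0.37 psu (deep − shallow).
Δρ/ρ₀ = −αΔT + βΔS = 1.035 × 10⁻³ − 2.923 × 10⁻⁴ = 7.427 × 10⁻⁴, so Δρ ≈ 0.7628 kg m⁻³.
N² = (g/ρ₀)·Δρ/Δz = g·(Δρ/ρ₀)/Δz = 9.8 × 7.427 × 10⁻⁴ / 79 = 9.2132 × 10⁻⁵ s⁻².
N = √(9.2132 × 10⁻⁵) = 9.5985 × 10⁻³ rad s⁻¹ → T = 2π/N = 654.60 s ≈ 655 s.

655 s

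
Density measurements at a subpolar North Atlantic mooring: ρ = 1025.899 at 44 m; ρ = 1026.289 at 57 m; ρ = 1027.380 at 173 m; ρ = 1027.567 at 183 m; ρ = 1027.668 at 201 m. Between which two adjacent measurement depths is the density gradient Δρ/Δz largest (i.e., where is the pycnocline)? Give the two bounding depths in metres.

Compute the density gradient over each adjacent pair:
  44–57 m: Δρ/Δz = 0.390/13 = 0.030 kg m⁻⁴
  57–173 m: Δρ/Δz = 1.091/116 = 9.4 × 10⁻³ kg m⁻⁴
  173–183 m: Δρ/Δz = 0.187/10 = 0.019 kg m⁻⁴
  183–201 m: Δρ/Δz = 0.101/18 = 5.6 × 10⁻³ kg m⁻⁴
The largest gradient is in the 44–57 m interval — the pycnocline.

44–57 m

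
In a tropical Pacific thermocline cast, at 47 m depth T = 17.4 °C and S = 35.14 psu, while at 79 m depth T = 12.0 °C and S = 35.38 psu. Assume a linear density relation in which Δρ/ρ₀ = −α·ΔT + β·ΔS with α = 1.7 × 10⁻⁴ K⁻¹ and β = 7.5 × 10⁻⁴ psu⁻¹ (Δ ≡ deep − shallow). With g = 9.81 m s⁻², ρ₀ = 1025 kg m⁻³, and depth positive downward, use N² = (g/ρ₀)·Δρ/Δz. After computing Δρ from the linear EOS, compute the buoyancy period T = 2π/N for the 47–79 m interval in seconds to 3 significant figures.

ΔT = -5.4 K, ΔS = +0.24 psu (deep − shallow).
Δρ/ρ₀ = −αΔT + βΔS = 9.18 × 10⁻⁴ + 1.80 × 10⁻⁴ = 1.098 × 10⁻³, so Δρ ≈ 1.125 kg m⁻³.
N² = (g/ρ₀)·Δρ/Δz = g·(Δρ/ρ₀)/Δz = 9.81 × 1.098 × 10⁻³ / 32 = 3.3661 × 10⁻⁴ s⁻².
N = √(3.3661 × 10⁻⁴) = 0.018347 rad s⁻¹ → T = 2π/N = 342.46 s ≈ 342 s.

342 s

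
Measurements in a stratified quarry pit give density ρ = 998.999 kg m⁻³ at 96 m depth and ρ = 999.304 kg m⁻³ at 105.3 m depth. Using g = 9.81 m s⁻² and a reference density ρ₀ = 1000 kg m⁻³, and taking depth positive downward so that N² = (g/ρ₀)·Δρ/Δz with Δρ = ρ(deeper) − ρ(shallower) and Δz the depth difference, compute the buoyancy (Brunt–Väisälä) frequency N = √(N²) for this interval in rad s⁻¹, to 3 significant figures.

0.0179 rad s⁻¹

Δρ = 999.304 − 998.999 = 0.305 kg m⁻³ over Δz = 105.3 − 96 = 9.3 m.
N² = (9.81/1000) × (0.305/9.3) = 3.2173 × 10⁻⁴ s⁻².
N = √(3.2173 × 10⁻⁴) = 0.017937 rad s⁻¹ ≈ 0.0179 rad s⁻¹.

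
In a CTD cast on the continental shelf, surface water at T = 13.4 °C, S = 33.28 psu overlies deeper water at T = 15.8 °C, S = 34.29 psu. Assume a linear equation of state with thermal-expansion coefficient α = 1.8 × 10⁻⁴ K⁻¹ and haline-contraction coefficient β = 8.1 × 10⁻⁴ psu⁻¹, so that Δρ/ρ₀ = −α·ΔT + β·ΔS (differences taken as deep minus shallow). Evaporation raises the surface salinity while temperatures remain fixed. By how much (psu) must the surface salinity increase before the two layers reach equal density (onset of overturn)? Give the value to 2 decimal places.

0.48 psu

Neutral buoyancy requires −α(T_deep − T_surf) + β(S_deep − S_surf′) = 0.
S_surf′ = S_deep − (α/β)·ΔT = 34.29 − (1.8 × 10⁻⁴/8.1 × 10⁻⁴)·(+2.4) = 33.7567 psu.
Increase required: 33.7567 − 33.28 = 0.4767 psu.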